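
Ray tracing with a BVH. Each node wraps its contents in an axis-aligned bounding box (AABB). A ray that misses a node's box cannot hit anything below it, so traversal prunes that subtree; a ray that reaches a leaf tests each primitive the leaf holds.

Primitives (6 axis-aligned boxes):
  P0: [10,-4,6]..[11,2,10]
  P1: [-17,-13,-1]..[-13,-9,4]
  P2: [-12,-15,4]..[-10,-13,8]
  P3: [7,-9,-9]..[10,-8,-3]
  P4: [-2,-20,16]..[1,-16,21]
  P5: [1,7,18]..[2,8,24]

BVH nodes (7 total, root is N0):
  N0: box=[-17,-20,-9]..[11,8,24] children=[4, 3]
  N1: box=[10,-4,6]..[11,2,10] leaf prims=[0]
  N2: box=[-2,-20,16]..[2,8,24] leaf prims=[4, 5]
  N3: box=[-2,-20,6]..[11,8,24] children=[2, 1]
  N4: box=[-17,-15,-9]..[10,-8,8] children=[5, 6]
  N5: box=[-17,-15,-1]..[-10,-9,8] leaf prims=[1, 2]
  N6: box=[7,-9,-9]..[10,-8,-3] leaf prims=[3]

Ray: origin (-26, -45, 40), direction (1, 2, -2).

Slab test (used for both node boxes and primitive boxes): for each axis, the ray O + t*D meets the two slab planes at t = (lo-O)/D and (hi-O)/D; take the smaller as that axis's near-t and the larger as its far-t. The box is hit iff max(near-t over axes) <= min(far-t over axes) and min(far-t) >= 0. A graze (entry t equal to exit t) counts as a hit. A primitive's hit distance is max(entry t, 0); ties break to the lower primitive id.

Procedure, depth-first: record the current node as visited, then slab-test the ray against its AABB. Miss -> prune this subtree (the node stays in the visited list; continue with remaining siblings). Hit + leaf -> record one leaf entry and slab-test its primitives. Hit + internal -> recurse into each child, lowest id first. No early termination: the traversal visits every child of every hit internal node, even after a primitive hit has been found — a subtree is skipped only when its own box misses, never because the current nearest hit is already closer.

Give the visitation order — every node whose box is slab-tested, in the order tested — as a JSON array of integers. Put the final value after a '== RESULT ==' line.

Traverse from the root:
N0 x:[9,37] y:[25/2,53/2] z:[8,49/2] -> hit [25/2,49/2], descend [3, 4]
  N3 x:[24,37] y:[25/2,53/2] z:[8,17] -> miss, prune
  N4 x:[9,36] y:[15,37/2] z:[16,49/2] -> hit [16,37/2], descend [5, 6]
    N5 x:[9,16] y:[15,18] z:[16,41/2] -> hit [16,16] leaf, test {P1(miss), P2@t=16}
    N6 x:[33,36] y:[18,37/2] z:[43/2,49/2] -> miss, prune

5 AABB tests over nodes [0, 3, 4, 5, 6]; 1 leaf entered; closest P2.

== RESULT ==
[0, 3, 4, 5, 6]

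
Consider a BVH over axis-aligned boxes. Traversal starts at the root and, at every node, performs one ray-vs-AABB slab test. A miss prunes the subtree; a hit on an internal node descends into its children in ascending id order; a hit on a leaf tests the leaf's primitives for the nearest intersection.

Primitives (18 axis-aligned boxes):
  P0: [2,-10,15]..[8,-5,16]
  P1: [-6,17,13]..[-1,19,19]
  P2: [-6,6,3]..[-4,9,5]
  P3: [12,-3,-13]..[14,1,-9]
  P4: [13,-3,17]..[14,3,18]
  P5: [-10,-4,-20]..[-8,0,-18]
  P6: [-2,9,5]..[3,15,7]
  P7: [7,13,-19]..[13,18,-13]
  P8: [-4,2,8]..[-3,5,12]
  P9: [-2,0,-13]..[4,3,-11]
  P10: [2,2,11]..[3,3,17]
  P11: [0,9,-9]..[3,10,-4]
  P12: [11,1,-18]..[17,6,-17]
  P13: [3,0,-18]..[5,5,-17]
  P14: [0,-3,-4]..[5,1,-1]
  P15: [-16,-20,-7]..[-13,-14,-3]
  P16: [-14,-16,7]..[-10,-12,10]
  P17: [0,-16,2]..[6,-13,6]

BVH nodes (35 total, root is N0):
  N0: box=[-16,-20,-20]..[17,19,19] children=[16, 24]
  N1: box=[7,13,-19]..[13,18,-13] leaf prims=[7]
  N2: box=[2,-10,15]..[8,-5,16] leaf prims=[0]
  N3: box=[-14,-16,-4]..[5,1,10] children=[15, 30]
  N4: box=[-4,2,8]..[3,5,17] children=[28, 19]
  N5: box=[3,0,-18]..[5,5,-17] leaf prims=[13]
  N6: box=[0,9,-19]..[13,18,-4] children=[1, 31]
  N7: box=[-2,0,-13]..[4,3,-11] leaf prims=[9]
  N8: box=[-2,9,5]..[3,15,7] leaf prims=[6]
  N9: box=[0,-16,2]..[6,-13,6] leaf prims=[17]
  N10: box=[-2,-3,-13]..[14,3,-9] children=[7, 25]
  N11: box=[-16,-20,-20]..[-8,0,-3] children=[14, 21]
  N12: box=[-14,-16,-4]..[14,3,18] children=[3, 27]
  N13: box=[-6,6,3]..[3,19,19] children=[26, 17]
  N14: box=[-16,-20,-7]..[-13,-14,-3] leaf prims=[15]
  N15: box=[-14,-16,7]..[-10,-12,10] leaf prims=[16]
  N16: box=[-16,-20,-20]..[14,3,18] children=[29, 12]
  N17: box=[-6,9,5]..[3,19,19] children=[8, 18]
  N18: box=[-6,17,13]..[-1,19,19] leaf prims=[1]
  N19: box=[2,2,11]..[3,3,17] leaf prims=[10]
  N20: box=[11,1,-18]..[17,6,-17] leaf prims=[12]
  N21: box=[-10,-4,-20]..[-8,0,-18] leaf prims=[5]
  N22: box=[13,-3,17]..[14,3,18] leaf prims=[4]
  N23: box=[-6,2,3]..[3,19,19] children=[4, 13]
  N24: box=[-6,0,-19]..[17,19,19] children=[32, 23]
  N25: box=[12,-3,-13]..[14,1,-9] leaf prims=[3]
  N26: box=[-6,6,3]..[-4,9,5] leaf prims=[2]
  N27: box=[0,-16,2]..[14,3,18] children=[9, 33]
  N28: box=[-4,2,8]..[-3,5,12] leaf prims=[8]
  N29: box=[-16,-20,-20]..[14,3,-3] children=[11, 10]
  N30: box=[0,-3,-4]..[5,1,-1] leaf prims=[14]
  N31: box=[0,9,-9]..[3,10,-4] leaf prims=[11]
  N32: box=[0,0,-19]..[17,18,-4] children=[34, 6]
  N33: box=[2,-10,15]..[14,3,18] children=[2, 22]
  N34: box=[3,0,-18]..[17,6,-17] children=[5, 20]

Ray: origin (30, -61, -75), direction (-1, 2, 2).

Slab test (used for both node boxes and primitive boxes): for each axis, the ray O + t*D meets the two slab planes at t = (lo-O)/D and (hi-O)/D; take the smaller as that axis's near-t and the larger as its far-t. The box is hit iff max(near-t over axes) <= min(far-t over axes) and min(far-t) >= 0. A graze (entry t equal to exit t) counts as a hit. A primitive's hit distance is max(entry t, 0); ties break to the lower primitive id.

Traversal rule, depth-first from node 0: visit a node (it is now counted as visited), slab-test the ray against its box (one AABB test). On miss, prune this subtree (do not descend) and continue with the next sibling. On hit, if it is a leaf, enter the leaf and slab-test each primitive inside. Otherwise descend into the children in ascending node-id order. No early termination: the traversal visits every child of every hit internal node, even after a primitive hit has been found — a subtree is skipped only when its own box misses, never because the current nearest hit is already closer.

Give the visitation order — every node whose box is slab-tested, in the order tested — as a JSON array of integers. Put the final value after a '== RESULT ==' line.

Trace the traversal:
N0 x:[13,46] y:[41/2,40] z:[55/2,47] -> hit [55/2,40], descend [16, 24]
  N16 x:[16,46] y:[41/2,32] z:[55/2,93/2] -> hit [55/2,32], descend [12, 29]
    N12 x:[16,44] y:[45/2,32] z:[71/2,93/2] -> miss, prune
    N29 x:[16,46] y:[41/2,32] z:[55/2,36] -> hit [55/2,32], descend [10, 11]
      N10 x:[16,32] y:[29,32] z:[31,33] -> hit [31,32], descend [7, 25]
        N7 x:[26,32] y:[61/2,32] z:[31,32] -> hit [31,32] leaf, test {P9@t=31}
        N25 x:[16,18] y:[29,31] z:[31,33] -> miss, prune
      N11 x:[38,46] y:[41/2,61/2] z:[55/2,36] -> miss, prune
  N24 x:[13,36] y:[61/2,40] z:[28,47] -> hit [61/2,36], descend [23, 32]
    N23 x:[27,36] y:[63/2,40] z:[39,47] -> miss, prune
    N32 x:[13,30] y:[61/2,79/2] z:[28,71/2] -> miss, prune

Summary -> nodes [0, 16, 12, 29, 10, 7, 25, 11, 24, 23, 32]; box-tests=11; leaf-entries=1; first=P9

== RESULT ==
[0, 16, 12, 29, 10, 7, 25, 11, 24, 23, 32]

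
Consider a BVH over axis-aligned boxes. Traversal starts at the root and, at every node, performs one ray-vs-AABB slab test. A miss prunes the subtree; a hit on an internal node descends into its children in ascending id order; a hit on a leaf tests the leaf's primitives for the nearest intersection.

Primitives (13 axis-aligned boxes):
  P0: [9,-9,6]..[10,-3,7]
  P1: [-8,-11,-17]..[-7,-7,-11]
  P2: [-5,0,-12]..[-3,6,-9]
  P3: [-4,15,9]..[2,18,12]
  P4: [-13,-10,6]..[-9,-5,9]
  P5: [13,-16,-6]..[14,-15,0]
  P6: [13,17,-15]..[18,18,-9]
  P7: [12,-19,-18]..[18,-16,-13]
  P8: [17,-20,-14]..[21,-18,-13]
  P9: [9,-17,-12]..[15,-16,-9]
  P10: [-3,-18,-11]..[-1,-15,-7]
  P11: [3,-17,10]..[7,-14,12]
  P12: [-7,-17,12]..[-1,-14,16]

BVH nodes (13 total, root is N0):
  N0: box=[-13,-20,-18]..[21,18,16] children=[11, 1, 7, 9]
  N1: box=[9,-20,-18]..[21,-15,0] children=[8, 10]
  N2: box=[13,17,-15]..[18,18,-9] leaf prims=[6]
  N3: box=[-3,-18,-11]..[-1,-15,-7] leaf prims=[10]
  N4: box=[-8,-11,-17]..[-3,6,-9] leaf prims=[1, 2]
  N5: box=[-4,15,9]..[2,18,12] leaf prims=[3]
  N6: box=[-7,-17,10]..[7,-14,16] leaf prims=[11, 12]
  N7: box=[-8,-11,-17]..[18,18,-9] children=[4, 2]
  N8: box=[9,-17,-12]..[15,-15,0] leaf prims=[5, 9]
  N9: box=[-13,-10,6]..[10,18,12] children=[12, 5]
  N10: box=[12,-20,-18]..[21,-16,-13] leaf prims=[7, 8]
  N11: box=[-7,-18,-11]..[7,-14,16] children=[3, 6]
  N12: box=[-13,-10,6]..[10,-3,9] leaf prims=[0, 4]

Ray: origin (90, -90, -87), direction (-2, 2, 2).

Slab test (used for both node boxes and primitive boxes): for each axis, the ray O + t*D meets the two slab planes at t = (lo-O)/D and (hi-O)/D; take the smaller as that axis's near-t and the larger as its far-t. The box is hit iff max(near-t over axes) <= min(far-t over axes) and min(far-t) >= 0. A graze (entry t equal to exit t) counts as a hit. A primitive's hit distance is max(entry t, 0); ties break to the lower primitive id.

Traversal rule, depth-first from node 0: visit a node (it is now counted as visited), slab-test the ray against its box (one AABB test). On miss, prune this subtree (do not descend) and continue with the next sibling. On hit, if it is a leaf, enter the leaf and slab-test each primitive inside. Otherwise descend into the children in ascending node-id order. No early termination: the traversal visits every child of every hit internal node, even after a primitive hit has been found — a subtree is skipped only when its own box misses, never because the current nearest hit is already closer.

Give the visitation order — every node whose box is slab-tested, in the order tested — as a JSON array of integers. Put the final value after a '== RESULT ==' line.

Trace the traversal:
N0 x:[69/2,103/2] y:[35,54] z:[69/2,103/2] -> hit [35,103/2], descend [1, 7, 9, 11]
  N1 x:[69/2,81/2] y:[35,75/2] z:[69/2,87/2] -> hit [35,75/2], descend [8, 10]
    N8 x:[75/2,81/2] y:[73/2,75/2] z:[75/2,87/2] -> hit [75/2,75/2] leaf, test {P5(miss), P9(miss)}
    N10 x:[69/2,39] y:[35,37] z:[69/2,37] -> hit [35,37] leaf, test {P7@t=36, P8(miss)}
  N7 x:[36,49] y:[79/2,54] z:[35,39] -> miss, prune
  N9 x:[40,103/2] y:[40,54] z:[93/2,99/2] -> hit [93/2,99/2], descend [5, 12]
    N5 x:[44,47] y:[105/2,54] z:[48,99/2] -> miss, prune
    N12 x:[40,103/2] y:[40,87/2] z:[93/2,48] -> miss, prune
  N11 x:[83/2,97/2] y:[36,38] z:[38,103/2] -> miss, prune

order=[0, 1, 8, 10, 7, 9, 5, 12, 11]  |boxes|=9  |leaves|=2  hit=P7

== RESULT ==
[0, 1, 8, 10, 7, 9, 5, 12, 11]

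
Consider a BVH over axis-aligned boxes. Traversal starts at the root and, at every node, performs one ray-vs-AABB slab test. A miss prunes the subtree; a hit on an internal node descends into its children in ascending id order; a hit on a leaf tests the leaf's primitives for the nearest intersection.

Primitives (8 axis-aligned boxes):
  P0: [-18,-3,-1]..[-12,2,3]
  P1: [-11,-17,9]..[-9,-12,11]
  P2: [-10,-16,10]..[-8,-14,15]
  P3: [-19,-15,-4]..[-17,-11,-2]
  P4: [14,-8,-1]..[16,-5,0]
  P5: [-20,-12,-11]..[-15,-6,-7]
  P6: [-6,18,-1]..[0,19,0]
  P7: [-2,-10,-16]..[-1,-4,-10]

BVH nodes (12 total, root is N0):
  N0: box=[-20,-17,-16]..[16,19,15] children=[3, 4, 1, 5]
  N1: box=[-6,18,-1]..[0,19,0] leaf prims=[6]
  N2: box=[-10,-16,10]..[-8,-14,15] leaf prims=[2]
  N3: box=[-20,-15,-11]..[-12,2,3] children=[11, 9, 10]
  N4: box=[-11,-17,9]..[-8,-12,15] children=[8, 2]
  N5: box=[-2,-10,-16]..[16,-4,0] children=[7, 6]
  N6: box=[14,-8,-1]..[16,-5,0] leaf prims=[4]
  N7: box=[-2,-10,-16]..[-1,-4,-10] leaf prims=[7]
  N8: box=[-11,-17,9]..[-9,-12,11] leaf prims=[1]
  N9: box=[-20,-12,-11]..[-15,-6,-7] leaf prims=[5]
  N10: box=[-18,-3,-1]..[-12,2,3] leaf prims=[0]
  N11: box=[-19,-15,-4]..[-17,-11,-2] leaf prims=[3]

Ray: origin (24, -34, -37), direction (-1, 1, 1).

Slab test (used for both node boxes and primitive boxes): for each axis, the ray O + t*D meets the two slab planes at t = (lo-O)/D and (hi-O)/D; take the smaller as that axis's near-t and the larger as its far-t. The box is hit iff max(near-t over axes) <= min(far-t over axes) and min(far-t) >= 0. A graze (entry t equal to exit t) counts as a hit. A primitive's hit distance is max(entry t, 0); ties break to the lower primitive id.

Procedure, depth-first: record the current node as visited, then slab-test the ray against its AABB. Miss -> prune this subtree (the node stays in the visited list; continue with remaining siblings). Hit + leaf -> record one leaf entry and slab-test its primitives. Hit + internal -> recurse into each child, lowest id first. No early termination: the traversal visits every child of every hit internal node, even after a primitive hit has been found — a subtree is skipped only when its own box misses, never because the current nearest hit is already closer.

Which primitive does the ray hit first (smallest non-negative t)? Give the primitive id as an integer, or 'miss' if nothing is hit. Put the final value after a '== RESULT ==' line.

Walk:
N0 x:[8,44] y:[17,53] z:[21,52] -> hit [21,44], descend [1, 3, 4, 5]
  N1 x:[24,30] y:[52,53] z:[36,37] -> miss, prune
  N3 x:[36,44] y:[19,36] z:[26,40] -> hit [36,36], descend [9, 10, 11]
    N9 x:[39,44] y:[22,28] z:[26,30] -> miss, prune
    N10 x:[36,42] y:[31,36] z:[36,40] -> hit [36,36] leaf, test {P0@t=36}
    N11 x:[41,43] y:[19,23] z:[33,35] -> miss, prune
  N4 x:[32,35] y:[17,22] z:[46,52] -> miss, prune
  N5 x:[8,26] y:[24,30] z:[21,37] -> hit [24,26], descend [6, 7]
    N6 x:[8,10] y:[26,29] z:[36,37] -> miss, prune
    N7 x:[25,26] y:[24,30] z:[21,27] -> hit [25,26] leaf, test {P7@t=25}

order=[0, 1, 3, 9, 10, 11, 4, 5, 6, 7]  |boxes|=10  |leaves|=2  hit=P7

== RESULT ==
7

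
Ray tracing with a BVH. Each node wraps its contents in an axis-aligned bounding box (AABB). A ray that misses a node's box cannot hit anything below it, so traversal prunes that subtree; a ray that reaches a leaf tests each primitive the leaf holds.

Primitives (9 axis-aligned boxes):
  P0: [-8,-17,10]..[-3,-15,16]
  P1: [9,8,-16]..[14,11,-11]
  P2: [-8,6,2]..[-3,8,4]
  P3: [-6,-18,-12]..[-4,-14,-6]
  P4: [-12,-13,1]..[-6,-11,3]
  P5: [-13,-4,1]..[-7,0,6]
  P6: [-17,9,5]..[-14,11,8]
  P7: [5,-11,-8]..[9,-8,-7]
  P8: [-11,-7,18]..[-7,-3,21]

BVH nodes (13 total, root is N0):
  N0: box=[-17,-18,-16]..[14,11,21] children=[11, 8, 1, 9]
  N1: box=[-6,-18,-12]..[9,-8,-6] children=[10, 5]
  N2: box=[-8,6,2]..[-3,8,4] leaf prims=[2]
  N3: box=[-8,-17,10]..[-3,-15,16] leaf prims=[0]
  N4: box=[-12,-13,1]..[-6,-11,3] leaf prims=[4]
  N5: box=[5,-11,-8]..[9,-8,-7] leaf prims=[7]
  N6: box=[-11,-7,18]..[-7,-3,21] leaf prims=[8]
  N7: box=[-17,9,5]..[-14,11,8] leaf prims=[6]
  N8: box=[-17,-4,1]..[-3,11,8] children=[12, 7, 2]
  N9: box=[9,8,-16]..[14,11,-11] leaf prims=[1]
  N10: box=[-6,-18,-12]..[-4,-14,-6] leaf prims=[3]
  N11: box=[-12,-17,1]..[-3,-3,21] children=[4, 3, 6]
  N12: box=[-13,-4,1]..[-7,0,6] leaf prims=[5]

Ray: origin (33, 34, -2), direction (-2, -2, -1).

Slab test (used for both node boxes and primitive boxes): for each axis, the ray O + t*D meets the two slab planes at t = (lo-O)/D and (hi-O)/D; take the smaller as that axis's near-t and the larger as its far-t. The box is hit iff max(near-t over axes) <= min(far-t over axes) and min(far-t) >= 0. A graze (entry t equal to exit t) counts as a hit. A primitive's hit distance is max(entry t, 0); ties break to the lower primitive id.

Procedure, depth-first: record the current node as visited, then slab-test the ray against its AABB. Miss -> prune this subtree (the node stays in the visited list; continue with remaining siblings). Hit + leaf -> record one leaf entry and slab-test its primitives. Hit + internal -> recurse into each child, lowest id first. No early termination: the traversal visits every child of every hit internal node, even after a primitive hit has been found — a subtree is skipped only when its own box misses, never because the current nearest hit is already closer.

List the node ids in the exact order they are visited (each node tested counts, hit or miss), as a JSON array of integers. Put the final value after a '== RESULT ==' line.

Walk:
N0 x:[19/2,25] y:[23/2,26] z:[-23,14] -> hit [23/2,14], descend [1, 8, 9, 11]
  N1 x:[12,39/2] y:[21,26] z:[4,10] -> miss, prune
  N8 x:[18,25] y:[23/2,19] z:[-10,-3] -> miss, prune
  N9 x:[19/2,12] y:[23/2,13] z:[9,14] -> hit [23/2,12] leaf, test {P1@t=23/2}
  N11 x:[18,45/2] y:[37/2,51/2] z:[-23,-3] -> miss, prune

5 AABB tests over nodes [0, 1, 8, 9, 11]; 1 leaf entered; closest P1.

== RESULT ==
[0, 1, 8, 9, 11]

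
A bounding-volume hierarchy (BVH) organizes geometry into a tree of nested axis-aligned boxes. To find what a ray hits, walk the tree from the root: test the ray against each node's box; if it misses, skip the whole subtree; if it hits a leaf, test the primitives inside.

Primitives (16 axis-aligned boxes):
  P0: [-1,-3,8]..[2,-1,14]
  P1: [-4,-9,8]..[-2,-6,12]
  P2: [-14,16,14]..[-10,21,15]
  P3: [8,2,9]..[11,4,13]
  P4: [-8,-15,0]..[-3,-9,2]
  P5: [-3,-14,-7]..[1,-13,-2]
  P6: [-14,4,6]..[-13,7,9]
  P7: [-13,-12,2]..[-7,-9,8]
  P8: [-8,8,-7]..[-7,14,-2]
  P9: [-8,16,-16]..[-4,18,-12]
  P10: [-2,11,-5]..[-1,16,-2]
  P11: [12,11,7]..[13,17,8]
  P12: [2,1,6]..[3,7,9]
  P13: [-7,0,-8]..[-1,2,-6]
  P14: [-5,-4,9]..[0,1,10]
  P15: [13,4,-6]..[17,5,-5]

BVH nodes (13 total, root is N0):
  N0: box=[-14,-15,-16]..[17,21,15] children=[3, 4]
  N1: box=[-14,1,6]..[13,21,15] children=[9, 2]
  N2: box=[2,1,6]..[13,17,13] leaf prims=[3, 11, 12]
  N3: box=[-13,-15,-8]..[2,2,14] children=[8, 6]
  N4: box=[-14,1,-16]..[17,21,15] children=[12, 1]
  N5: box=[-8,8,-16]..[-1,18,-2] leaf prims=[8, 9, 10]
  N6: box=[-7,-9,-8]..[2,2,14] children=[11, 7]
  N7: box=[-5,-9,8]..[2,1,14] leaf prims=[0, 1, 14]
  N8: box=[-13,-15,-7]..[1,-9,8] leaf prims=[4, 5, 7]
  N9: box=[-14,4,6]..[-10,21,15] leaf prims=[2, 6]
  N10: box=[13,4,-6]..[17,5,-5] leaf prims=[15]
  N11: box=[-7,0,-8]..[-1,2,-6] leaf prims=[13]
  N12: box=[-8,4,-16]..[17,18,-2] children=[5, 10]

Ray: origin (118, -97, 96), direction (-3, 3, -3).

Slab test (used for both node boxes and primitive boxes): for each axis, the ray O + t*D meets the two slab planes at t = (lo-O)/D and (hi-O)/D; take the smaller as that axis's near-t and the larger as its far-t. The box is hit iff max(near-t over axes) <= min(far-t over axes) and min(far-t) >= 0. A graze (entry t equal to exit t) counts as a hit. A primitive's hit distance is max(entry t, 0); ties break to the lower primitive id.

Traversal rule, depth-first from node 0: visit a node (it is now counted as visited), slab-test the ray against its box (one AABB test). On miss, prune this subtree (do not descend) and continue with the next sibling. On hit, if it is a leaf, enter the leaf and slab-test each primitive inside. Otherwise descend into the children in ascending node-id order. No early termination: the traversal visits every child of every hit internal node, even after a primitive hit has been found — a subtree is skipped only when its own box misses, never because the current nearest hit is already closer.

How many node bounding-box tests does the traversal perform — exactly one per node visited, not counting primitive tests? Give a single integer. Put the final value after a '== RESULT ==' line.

Walk:
N0 x:[101/3,44] y:[82/3,118/3] z:[27,112/3] -> hit [101/3,112/3], descend [3, 4]
  N3 x:[116/3,131/3] y:[82/3,33] z:[82/3,104/3] -> miss, prune
  N4 x:[101/3,44] y:[98/3,118/3] z:[27,112/3] -> hit [101/3,112/3], descend [1, 12]
    N1 x:[35,44] y:[98/3,118/3] z:[27,30] -> miss, prune
    N12 x:[101/3,42] y:[101/3,115/3] z:[98/3,112/3] -> hit [101/3,112/3], descend [5, 10]
      N5 x:[119/3,42] y:[35,115/3] z:[98/3,112/3] -> miss, prune
      N10 x:[101/3,35] y:[101/3,34] z:[101/3,34] -> hit [101/3,34] leaf, test {P15@t=101/3}

Visited [0, 3, 4, 1, 12, 5, 10]. Tests: 7 box, 1 leaf. Nearest: P15.

== RESULT ==
7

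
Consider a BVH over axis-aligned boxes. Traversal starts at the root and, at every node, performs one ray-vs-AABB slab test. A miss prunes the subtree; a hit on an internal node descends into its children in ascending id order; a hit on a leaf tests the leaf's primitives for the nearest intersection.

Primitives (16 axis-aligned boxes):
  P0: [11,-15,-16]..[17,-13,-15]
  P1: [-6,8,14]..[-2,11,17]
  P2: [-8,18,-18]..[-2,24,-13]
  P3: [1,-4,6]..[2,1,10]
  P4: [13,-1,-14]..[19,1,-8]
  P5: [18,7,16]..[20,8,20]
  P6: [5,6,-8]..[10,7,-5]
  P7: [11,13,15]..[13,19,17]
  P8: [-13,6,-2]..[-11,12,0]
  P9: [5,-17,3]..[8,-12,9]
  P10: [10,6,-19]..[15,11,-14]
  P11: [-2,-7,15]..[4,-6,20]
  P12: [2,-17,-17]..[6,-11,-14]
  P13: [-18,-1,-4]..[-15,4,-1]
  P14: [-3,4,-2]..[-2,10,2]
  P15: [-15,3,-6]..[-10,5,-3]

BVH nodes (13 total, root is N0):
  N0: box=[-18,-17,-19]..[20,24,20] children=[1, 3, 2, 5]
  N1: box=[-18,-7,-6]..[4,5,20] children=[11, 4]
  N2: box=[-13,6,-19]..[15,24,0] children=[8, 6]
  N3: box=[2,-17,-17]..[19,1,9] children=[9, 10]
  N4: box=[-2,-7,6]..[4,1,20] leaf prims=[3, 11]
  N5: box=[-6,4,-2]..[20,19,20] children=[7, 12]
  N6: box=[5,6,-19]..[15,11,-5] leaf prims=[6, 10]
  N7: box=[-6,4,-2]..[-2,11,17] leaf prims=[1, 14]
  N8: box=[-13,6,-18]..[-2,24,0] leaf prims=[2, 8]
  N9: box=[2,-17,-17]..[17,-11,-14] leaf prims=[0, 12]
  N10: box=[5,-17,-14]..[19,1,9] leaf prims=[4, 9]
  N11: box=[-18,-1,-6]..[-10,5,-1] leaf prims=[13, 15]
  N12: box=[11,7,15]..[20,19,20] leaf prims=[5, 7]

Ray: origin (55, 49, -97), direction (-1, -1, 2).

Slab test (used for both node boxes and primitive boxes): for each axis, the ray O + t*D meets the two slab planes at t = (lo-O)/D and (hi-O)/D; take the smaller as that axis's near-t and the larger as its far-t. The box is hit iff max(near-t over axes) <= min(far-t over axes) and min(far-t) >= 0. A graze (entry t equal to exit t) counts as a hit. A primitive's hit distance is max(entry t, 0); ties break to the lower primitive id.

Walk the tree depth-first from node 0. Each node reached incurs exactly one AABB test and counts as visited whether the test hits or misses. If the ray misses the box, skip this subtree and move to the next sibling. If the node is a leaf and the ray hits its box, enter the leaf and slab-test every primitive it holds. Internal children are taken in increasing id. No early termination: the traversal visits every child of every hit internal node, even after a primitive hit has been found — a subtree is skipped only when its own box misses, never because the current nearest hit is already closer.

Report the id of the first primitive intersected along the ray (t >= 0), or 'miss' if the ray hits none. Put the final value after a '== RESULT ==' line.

Trace the traversal:
N0 x:[35,73] y:[25,66] z:[39,117/2] -> hit [39,117/2], descend [1, 2, 3, 5]
  N1 x:[51,73] y:[44,56] z:[91/2,117/2] -> hit [51,56], descend [4, 11]
    N4 x:[51,57] y:[48,56] z:[103/2,117/2] -> hit [103/2,56] leaf, test {P3@t=53, P11@t=56}
    N11 x:[65,73] y:[44,50] z:[91/2,48] -> miss, prune
  N2 x:[40,68] y:[25,43] z:[39,97/2] -> hit [40,43], descend [6, 8]
    N6 x:[40,50] y:[38,43] z:[39,46] -> hit [40,43] leaf, test {P6(miss), P10@t=40}
    N8 x:[57,68] y:[25,43] z:[79/2,97/2] -> miss, prune
  N3 x:[36,53] y:[48,66] z:[40,53] -> hit [48,53], descend [9, 10]
    N9 x:[38,53] y:[60,66] z:[40,83/2] -> miss, prune
    N10 x:[36,50] y:[48,66] z:[83/2,53] -> hit [48,50] leaf, test {P4(miss), P9(miss)}
  N5 x:[35,61] y:[30,45] z:[95/2,117/2] -> miss, prune

Visited [0, 1, 4, 11, 2, 6, 8, 3, 9, 10, 5]. Tests: 11 box, 3 leaf. Nearest: P10.

== RESULT ==
10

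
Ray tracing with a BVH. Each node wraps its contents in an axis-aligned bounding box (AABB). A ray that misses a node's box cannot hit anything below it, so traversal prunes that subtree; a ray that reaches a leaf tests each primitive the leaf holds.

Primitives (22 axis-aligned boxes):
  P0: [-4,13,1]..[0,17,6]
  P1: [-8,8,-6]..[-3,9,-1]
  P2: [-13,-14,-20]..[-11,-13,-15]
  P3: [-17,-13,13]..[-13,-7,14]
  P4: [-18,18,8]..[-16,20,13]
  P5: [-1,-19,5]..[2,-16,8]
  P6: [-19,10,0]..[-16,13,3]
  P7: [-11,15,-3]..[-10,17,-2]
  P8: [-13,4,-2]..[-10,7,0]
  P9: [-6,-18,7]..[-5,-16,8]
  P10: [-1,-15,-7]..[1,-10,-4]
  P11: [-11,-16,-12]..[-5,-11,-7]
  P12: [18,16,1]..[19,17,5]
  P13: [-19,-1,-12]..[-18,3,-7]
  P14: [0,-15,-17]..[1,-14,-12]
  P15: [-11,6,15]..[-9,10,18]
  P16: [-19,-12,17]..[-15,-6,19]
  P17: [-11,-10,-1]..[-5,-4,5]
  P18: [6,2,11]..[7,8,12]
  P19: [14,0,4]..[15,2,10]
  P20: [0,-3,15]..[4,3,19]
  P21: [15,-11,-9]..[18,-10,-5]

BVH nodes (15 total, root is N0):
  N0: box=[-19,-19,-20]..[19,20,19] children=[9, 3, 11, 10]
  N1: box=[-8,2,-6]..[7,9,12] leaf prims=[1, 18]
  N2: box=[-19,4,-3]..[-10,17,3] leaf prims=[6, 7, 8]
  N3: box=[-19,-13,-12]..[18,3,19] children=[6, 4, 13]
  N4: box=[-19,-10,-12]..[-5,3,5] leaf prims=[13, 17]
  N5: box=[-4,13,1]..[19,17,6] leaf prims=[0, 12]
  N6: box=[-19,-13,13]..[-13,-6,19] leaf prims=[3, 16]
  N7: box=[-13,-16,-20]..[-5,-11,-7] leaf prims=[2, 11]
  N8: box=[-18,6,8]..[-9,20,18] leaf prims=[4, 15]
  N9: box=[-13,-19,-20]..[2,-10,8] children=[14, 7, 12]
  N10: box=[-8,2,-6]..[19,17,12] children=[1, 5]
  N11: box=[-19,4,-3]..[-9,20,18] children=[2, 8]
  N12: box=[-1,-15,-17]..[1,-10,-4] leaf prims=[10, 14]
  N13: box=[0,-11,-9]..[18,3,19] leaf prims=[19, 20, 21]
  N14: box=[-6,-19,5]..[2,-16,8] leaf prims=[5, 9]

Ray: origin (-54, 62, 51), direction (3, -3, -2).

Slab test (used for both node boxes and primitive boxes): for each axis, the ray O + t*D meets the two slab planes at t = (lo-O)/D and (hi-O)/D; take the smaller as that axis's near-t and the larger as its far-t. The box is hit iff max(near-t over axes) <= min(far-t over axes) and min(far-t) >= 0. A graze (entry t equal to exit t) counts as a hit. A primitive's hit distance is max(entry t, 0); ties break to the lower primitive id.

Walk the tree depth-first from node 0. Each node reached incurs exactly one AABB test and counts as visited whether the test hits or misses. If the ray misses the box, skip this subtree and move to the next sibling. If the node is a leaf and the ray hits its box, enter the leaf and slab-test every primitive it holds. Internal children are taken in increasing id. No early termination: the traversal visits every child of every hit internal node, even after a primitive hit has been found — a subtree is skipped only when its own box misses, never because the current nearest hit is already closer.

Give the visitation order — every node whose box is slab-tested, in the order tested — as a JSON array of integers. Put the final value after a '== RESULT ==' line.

Walk:
N0 x:[35/3,73/3] y:[14,27] z:[16,71/2] -> hit [16,73/3], descend [3, 9, 10, 11]
  N3 x:[35/3,24] y:[59/3,25] z:[16,63/2] -> hit [59/3,24], descend [4, 6, 13]
    N4 x:[35/3,49/3] y:[59/3,24] z:[23,63/2] -> miss, prune
    N6 x:[35/3,41/3] y:[68/3,25] z:[16,19] -> miss, prune
    N13 x:[18,24] y:[59/3,73/3] z:[16,30] -> hit [59/3,24] leaf, test {P19(miss), P20(miss), P21(miss)}
  N9 x:[41/3,56/3] y:[24,27] z:[43/2,71/2] -> miss, prune
  N10 x:[46/3,73/3] y:[15,20] z:[39/2,57/2] -> hit [39/2,20], descend [1, 5]
    N1 x:[46/3,61/3] y:[53/3,20] z:[39/2,57/2] -> hit [39/2,20] leaf, test {P1(miss), P18@t=20}
    N5 x:[50/3,73/3] y:[15,49/3] z:[45/2,25] -> miss, prune
  N11 x:[35/3,15] y:[14,58/3] z:[33/2,27] -> miss, prune

Summary -> nodes [0, 3, 4, 6, 13, 9, 10, 1, 5, 11]; box-tests=10; leaf-entries=2; first=P18

== RESULT ==
[0, 3, 4, 6, 13, 9, 10, 1, 5, 11]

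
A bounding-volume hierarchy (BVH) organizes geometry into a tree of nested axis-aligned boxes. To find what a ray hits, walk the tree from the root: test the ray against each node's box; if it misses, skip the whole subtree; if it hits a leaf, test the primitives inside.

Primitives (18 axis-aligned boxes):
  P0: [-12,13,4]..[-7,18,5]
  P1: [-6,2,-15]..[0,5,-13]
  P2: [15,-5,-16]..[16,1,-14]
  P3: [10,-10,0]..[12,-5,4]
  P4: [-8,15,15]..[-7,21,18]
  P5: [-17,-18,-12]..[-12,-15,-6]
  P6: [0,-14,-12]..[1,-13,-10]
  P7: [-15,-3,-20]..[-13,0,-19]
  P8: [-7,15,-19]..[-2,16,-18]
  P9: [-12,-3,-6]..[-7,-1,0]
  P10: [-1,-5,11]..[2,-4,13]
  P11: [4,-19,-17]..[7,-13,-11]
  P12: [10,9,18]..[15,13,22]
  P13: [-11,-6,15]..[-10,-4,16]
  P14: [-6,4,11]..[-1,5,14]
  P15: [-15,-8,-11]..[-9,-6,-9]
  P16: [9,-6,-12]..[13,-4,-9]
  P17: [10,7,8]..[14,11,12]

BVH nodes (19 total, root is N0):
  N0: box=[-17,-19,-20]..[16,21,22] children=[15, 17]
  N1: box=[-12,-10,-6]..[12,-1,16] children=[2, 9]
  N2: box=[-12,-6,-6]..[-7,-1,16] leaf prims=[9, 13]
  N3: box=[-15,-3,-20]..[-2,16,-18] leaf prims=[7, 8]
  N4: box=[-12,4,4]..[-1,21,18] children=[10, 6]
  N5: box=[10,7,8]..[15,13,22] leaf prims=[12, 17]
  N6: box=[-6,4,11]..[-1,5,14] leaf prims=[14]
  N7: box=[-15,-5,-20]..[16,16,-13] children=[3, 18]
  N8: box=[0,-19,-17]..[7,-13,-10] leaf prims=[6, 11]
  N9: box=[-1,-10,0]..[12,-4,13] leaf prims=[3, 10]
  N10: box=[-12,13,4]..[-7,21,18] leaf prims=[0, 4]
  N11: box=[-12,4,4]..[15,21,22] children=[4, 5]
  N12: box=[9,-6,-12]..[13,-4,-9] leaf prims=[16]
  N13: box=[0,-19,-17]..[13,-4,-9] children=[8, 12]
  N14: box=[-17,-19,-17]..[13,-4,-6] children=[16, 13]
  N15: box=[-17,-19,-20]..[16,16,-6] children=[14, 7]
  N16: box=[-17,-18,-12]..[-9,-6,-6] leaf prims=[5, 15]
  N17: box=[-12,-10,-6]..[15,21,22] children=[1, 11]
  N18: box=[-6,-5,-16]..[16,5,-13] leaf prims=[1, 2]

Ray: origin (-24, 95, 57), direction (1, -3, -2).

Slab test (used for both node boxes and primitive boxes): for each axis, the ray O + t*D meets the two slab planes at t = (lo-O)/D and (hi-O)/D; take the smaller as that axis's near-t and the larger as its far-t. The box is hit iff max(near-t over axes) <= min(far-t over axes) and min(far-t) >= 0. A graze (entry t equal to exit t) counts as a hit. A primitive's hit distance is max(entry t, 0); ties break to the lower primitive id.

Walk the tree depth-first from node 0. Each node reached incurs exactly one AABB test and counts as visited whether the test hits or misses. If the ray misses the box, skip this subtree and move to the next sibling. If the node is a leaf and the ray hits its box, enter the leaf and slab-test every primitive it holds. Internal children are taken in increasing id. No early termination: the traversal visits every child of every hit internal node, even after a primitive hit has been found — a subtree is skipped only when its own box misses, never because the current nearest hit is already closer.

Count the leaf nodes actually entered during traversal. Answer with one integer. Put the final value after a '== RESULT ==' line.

Traverse from the root:
N0 x:[7,40] y:[74/3,38] z:[35/2,77/2] -> hit [74/3,38], descend [15, 17]
  N15 x:[7,40] y:[79/3,38] z:[63/2,77/2] -> hit [63/2,38], descend [7, 14]
    N7 x:[9,40] y:[79/3,100/3] z:[35,77/2] -> miss, prune
    N14 x:[7,37] y:[33,38] z:[63/2,37] -> hit [33,37], descend [13, 16]
      N13 x:[24,37] y:[33,38] z:[33,37] -> hit [33,37], descend [8, 12]
        N8 x:[24,31] y:[36,38] z:[67/2,37] -> miss, prune
        N12 x:[33,37] y:[33,101/3] z:[33,69/2] -> hit [33,101/3] leaf, test {P16@t=33}
      N16 x:[7,15] y:[101/3,113/3] z:[63/2,69/2] -> miss, prune
  N17 x:[12,39] y:[74/3,35] z:[35/2,63/2] -> hit [74/3,63/2], descend [1, 11]
    N1 x:[12,36] y:[32,35] z:[41/2,63/2] -> miss, prune
    N11 x:[12,39] y:[74/3,91/3] z:[35/2,53/2] -> hit [74/3,53/2], descend [4, 5]
      N4 x:[12,23] y:[74/3,91/3] z:[39/2,53/2] -> miss, prune
      N5 x:[34,39] y:[82/3,88/3] z:[35/2,49/2] -> miss, prune

13 AABB tests over nodes [0, 15, 7, 14, 13, 8, 12, 16, 17, 1, 11, 4, 5]; 1 leaf entered; closest P16.

== RESULT ==
1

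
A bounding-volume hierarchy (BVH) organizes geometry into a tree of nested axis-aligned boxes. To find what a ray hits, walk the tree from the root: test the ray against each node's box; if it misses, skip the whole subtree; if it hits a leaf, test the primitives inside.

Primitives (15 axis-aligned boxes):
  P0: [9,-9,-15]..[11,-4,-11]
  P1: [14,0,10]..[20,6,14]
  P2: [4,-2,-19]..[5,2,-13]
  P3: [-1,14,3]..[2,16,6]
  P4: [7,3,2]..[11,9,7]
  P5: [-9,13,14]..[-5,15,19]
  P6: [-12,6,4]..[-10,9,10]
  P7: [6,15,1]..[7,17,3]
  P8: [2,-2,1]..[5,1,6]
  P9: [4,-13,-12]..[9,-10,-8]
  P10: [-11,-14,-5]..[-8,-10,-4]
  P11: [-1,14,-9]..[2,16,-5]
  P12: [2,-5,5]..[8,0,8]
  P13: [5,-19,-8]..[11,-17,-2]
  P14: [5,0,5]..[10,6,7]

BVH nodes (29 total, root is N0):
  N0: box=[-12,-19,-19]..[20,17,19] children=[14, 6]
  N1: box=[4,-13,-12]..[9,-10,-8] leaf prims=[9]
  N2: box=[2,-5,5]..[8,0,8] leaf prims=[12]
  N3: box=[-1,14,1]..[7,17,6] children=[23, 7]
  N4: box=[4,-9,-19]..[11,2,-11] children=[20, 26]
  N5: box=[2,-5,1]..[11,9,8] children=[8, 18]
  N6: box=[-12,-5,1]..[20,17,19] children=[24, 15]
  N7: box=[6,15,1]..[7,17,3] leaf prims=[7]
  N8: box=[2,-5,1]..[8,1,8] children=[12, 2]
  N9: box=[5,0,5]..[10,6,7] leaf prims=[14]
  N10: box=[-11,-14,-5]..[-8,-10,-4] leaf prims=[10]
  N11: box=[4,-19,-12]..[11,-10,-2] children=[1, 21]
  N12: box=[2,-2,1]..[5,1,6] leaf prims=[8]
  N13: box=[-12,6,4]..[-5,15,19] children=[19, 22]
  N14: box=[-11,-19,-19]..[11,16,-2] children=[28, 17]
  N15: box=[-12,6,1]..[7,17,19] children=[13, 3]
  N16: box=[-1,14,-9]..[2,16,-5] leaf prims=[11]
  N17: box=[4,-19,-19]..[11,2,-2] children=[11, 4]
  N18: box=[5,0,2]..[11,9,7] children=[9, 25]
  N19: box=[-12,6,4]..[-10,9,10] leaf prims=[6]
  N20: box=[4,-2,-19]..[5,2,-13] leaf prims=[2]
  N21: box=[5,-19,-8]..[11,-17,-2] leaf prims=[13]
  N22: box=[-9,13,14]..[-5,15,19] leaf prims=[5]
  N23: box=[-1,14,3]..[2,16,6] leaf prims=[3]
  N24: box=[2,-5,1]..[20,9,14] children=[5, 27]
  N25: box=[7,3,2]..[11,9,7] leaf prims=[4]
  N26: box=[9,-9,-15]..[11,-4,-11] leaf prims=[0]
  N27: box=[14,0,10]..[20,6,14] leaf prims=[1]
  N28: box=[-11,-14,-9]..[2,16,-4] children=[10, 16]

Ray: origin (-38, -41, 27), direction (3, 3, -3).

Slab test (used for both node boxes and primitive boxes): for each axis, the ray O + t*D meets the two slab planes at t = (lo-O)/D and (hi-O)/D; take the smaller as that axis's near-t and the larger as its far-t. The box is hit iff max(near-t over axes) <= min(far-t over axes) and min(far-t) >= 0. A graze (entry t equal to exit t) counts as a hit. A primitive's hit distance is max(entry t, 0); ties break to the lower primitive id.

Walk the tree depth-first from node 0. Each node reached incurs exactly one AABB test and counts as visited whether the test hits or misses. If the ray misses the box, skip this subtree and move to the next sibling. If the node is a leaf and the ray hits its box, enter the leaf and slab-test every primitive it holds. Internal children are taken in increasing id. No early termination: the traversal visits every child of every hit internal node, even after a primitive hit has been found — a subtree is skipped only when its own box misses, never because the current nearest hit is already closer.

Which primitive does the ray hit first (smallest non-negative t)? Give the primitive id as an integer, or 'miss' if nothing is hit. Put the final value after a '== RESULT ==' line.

Traverse from the root:
N0 x:[26/3,58/3] y:[22/3,58/3] z:[8/3,46/3] -> hit [26/3,46/3], descend [6, 14]
  N6 x:[26/3,58/3] y:[12,58/3] z:[8/3,26/3] -> miss, prune
  N14 x:[9,49/3] y:[22/3,19] z:[29/3,46/3] -> hit [29/3,46/3], descend [17, 28]
    N17 x:[14,49/3] y:[22/3,43/3] z:[29/3,46/3] -> hit [14,43/3], descend [4, 11]
      N4 x:[14,49/3] y:[32/3,43/3] z:[38/3,46/3] -> hit [14,43/3], descend [20, 26]
        N20 x:[14,43/3] y:[13,43/3] z:[40/3,46/3] -> hit [14,43/3] leaf, test {P2@t=14}
        N26 x:[47/3,49/3] y:[32/3,37/3] z:[38/3,14] -> miss, prune
      N11 x:[14,49/3] y:[22/3,31/3] z:[29/3,13] -> miss, prune
    N28 x:[9,40/3] y:[9,19] z:[31/3,12] -> hit [31/3,12], descend [10, 16]
      N10 x:[9,10] y:[9,31/3] z:[31/3,32/3] -> miss, prune
      N16 x:[37/3,40/3] y:[55/3,19] z:[32/3,12] -> miss, prune

order=[0, 6, 14, 17, 4, 20, 26, 11, 28, 10, 16]  |boxes|=11  |leaves|=1  hit=P2

== RESULT ==
2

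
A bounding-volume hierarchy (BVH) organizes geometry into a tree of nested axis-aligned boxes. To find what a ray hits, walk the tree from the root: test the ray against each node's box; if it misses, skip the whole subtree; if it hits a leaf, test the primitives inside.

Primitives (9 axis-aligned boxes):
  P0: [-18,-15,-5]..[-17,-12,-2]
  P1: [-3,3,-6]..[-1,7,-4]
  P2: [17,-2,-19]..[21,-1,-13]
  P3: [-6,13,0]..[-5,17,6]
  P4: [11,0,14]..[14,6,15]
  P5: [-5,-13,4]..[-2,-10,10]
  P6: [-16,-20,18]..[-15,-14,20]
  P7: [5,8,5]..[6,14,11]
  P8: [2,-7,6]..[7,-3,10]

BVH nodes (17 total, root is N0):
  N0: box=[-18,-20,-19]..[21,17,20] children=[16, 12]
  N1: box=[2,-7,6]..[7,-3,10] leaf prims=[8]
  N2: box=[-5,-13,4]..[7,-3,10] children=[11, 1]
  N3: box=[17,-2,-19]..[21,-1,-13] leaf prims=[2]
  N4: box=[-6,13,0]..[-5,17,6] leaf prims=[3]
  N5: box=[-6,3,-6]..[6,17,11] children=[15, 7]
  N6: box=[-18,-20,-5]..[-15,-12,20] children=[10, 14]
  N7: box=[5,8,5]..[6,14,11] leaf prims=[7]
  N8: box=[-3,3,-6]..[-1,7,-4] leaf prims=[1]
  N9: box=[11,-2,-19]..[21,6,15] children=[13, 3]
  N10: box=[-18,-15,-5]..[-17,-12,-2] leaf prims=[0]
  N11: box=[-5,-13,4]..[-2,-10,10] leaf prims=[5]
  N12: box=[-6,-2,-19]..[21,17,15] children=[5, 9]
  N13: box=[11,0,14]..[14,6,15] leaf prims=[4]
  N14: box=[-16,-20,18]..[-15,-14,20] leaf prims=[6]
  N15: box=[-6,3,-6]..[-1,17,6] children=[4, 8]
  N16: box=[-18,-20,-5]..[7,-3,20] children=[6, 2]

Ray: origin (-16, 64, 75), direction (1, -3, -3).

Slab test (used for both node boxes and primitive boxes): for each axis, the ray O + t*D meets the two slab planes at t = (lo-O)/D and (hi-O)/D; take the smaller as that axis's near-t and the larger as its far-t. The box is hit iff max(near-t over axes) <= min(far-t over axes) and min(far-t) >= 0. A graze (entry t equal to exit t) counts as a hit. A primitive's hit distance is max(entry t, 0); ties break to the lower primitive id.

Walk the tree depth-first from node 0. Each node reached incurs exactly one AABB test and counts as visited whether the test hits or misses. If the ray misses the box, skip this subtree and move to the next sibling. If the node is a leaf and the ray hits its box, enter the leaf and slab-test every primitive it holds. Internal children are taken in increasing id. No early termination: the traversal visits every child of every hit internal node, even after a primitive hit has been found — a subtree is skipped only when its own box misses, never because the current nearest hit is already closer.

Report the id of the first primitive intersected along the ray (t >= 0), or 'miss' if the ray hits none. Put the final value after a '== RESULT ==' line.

Trace the traversal:
N0 x:[-2,37] y:[47/3,28] z:[55/3,94/3] -> hit [55/3,28], descend [12, 16]
  N12 x:[10,37] y:[47/3,22] z:[20,94/3] -> hit [20,22], descend [5, 9]
    N5 x:[10,22] y:[47/3,61/3] z:[64/3,27] -> miss, prune
    N9 x:[27,37] y:[58/3,22] z:[20,94/3] -> miss, prune
  N16 x:[-2,23] y:[67/3,28] z:[55/3,80/3] -> hit [67/3,23], descend [2, 6]
    N2 x:[11,23] y:[67/3,77/3] z:[65/3,71/3] -> hit [67/3,23], descend [1, 11]
      N1 x:[18,23] y:[67/3,71/3] z:[65/3,23] -> hit [67/3,23] leaf, test {P8@t=67/3}
      N11 x:[11,14] y:[74/3,77/3] z:[65/3,71/3] -> miss, prune
    N6 x:[-2,1] y:[76/3,28] z:[55/3,80/3] -> miss, prune

order=[0, 12, 5, 9, 16, 2, 1, 11, 6]  |boxes|=9  |leaves|=1  hit=P8

== RESULT ==
8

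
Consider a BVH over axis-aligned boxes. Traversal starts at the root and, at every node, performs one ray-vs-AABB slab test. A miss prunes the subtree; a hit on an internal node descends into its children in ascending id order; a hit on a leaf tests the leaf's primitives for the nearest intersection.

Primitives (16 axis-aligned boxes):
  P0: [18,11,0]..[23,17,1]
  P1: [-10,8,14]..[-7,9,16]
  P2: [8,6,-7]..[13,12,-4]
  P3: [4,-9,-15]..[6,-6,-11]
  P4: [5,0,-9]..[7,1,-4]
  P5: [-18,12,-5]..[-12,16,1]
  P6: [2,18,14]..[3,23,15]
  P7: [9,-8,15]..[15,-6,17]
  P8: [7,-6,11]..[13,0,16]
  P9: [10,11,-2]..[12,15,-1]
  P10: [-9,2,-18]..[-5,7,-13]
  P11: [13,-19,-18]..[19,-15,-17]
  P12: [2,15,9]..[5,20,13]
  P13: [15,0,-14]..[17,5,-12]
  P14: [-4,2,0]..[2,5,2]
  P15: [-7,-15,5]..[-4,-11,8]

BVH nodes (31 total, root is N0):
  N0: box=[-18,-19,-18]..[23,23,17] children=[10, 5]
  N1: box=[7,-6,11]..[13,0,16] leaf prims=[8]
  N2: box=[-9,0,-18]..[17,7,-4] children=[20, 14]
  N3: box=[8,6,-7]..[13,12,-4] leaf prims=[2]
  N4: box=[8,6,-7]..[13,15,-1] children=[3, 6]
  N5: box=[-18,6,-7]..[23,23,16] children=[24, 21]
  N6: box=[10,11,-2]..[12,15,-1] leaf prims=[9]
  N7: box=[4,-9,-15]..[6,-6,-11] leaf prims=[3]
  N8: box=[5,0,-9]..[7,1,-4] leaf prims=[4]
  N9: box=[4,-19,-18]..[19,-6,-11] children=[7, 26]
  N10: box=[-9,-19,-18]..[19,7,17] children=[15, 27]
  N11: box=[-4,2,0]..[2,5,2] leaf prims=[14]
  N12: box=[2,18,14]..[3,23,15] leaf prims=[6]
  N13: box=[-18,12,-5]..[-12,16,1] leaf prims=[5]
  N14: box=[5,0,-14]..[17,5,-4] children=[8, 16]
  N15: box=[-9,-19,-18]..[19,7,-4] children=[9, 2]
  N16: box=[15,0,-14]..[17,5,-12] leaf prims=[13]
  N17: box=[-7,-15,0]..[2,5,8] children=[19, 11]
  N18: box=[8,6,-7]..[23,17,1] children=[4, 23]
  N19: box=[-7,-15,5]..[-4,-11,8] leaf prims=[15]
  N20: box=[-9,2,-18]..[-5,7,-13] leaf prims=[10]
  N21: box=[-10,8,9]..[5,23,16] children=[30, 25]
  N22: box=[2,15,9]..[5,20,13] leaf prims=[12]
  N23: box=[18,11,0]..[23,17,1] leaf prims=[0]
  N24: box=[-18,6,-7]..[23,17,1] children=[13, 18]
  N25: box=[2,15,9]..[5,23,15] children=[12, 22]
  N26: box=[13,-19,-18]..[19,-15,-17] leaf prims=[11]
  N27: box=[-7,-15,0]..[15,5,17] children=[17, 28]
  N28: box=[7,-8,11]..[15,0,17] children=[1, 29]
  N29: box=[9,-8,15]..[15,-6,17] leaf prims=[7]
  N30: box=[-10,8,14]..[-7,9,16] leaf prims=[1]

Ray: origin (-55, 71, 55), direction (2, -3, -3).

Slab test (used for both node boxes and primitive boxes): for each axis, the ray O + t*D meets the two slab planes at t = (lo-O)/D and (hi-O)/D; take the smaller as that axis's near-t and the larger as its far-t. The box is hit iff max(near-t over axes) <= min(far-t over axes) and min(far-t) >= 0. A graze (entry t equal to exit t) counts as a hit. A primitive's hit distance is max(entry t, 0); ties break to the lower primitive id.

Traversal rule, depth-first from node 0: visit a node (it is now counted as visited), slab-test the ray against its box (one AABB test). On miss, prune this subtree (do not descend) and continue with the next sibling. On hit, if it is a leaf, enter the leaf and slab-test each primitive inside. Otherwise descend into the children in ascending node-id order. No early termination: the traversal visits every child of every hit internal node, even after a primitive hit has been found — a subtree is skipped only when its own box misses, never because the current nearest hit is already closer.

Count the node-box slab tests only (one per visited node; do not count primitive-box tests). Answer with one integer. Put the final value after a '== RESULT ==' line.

Traverse from the root:
N0 x:[37/2,39] y:[16,30] z:[38/3,73/3] -> hit [37/2,73/3], descend [5, 10]
  N5 x:[37/2,39] y:[16,65/3] z:[13,62/3] -> hit [37/2,62/3], descend [21, 24]
    N21 x:[45/2,30] y:[16,21] z:[13,46/3] -> miss, prune
    N24 x:[37/2,39] y:[18,65/3] z:[18,62/3] -> hit [37/2,62/3], descend [13, 18]
      N13 x:[37/2,43/2] y:[55/3,59/3] z:[18,20] -> hit [37/2,59/3] leaf, test {P5@t=37/2}
      N18 x:[63/2,39] y:[18,65/3] z:[18,62/3] -> miss, prune
  N10 x:[23,37] y:[64/3,30] z:[38/3,73/3] -> hit [23,73/3], descend [15, 27]
    N15 x:[23,37] y:[64/3,30] z:[59/3,73/3] -> hit [23,73/3], descend [2, 9]
      N2 x:[23,36] y:[64/3,71/3] z:[59/3,73/3] -> hit [23,71/3], descend [14, 20]
        N14 x:[30,36] y:[22,71/3] z:[59/3,23] -> miss, prune
        N20 x:[23,25] y:[64/3,23] z:[68/3,73/3] -> hit [23,23] leaf, test {P10@t=23}
      N9 x:[59/2,37] y:[77/3,30] z:[22,73/3] -> miss, prune
    N27 x:[24,35] y:[22,86/3] z:[38/3,55/3] -> miss, prune

Summary -> nodes [0, 5, 21, 24, 13, 18, 10, 15, 2, 14, 20, 9, 27]; box-tests=13; leaf-entries=2; first=P5

== RESULT ==
13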